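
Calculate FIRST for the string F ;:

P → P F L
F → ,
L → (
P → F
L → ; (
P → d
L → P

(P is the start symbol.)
FIRST sets of the non-terminals involved (from the grammar, by fixed-point iteration):
  FIRST(F) = { ',' }

To compute FIRST(F ;), process the symbols left to right:
Symbol F is a non-terminal. Add FIRST(F) \ {ε} = { ',' }
F is not nullable (ε ∉ FIRST(F)), so stop here.
FIRST(F ;) = { ',' }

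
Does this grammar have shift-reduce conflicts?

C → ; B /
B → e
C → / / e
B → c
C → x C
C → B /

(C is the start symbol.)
A shift-reduce conflict occurs when an LR(0) state has both:
  - a complete (reduce) item [A → α .] (dot at the end), and
  - a shift item [B → β . c γ] (dot before a terminal).

Augment with C' → C and build the canonical LR(0) collection (I0 = CLOSURE({[C' → . C]}), then GOTO on every symbol after a dot until no new states appear). It has 14 states:
  I0: { [B → . c], [B → . e], [C → . / / e], [C → . ; B /], [C → . B /], [C → . x C], [C' → . C] }  — shift
  I1: { [C → / . / e] }  — shift
  I2: { [B → . c], [B → . e], [C → ; . B /] }  — shift
  I3: { [C → B . /] }  — shift
  I4: { [C' → C .] }  — accept
  I5: { [B → c .] }  — reduce
  I6: { [B → e .] }  — reduce
  I7: { [B → . c], [B → . e], [C → . / / e], [C → . ; B /], [C → . B /], [C → . x C], [C → x . C] }  — shift
  I8: { [C → x C .] }  — reduce
  I9: { [C → B / .] }  — reduce
  I10: { [C → ; B . /] }  — shift
  I11: { [C → ; B / .] }  — reduce
  I12: { [C → / / . e] }  — shift
  I13: { [C → / / e .] }  — reduce

No state contains both a complete item and a shift item.

Answer: No shift-reduce conflicts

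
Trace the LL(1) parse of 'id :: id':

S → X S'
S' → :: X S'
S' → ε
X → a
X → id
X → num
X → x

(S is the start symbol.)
LL(1) parsing maintains a stack (initially the start symbol over $) and the input. At each step: if the stack top is a terminal, match it against the current input token; if it is a non-terminal N, replace it with the RHS of M[N, lookahead] (the unique production whose predict set contains the lookahead).

Stack is shown with the top on the left.

Stack      Input       Action
-----------------------------
S $        id :: id $  output S → X S'
X S' $     id :: id $  output X → id
id S' $    id :: id $  match 'id'
S' $       :: id $     output S' → :: X S'
:: X S' $  :: id $     match '::'
X S' $     id $        output X → id
id S' $    id $        match 'id'
S' $       $           output S' → ε
$          $           accept

The string is accepted.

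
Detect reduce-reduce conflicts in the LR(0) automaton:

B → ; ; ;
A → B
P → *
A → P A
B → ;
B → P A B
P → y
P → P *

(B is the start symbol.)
Yes — I6: [P → * .] vs [P → P * .]

Augment with B' → B and build the canonical LR(0) collection (I0 = CLOSURE({[B' → . B]}), then GOTO on every symbol after a dot until no new states appear). It has 14 states:
  I0: { [B → . ; ; ;], [B → . ;], [B → . P A B], [B' → . B], [P → . *], [P → . P *], [P → . y] }  — shift
  I1: { [P → * .] }  — reduce
  I2: { [B → ; . ; ;], [B → ; .] }  — shift, reduce
  I3: { [B' → B .] }  — accept
  I4: { [A → . B], [A → . P A], [B → . ; ; ;], [B → . ;], [B → . P A B], [B → P . A B], [P → . *], [P → . P *], [P → . y], [P → P . *] }  — shift
  I5: { [P → y .] }  — reduce
  I6: { [P → * .], [P → P * .] }  — 2 reduces
  I7: { [B → . ; ; ;], [B → . ;], [B → . P A B], [B → P A . B], [P → . *], [P → . P *], [P → . y] }  — shift
  I8: { [A → B .] }  — reduce
  I9: { [A → . B], [A → . P A], [A → P . A], [B → . ; ; ;], [B → . ;], [B → . P A B], [B → P . A B], [P → . *], [P → . P *], [P → . y], [P → P . *] }  — shift
  I10: { [A → P A .], [B → . ; ; ;], [B → . ;], [B → . P A B], [B → P A . B], [P → . *], [P → . P *], [P → . y] }  — shift, reduce
  I11: { [B → P A B .] }  — reduce
  I12: { [B → ; ; . ;] }  — shift
  I13: { [B → ; ; ; .] }  — reduce

I6 contains complete items [P → * .], [P → P * .] — reduce-reduce conflict.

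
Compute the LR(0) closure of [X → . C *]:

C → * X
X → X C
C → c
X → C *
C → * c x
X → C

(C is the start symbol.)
{ [C → . * X], [C → . * c x], [C → . c], [X → . C *] }

Start with: [X → . C *]
  [X → . C *] has the dot before C: add [C → . * X], [C → . c], [C → . * c x]
No further items can be added.

CLOSURE = { [C → . * X], [C → . * c x], [C → . c], [X → . C *] }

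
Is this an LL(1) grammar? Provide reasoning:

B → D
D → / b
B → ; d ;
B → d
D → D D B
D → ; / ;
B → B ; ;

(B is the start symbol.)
Relevant sets:
  FIRST(D) = { '/', ';' }
  FIRST(B) = { '/', ';', 'd' }

For B:
  PREDICT(B → D) = { '/', ';' }
  PREDICT(B → ';' d ';') = { ';' }
  PREDICT(B → d) = { 'd' }
  PREDICT(B → B ';' ';') = { '/', ';', 'd' }
For D:
  PREDICT(D → '/' b) = { '/' }
  PREDICT(D → D D B) = { '/', ';' }
  PREDICT(D → ';' '/' ';') = { ';' }

Conflict found: Predict set conflict for B: { ';' }
The grammar is NOT LL(1).

Answer: No. Predict set conflict for B: { ';' }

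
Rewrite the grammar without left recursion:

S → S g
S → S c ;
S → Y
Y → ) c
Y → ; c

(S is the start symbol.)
S is directly left-recursive. The standard transformation for
  A → A α₁ | ... | A α_m | β₁ | ... | β_n
is
  A  → β₁ A' | ... | β_n A'
  A' → α₁ A' | ... | α_m A' | ε

S → Y becomes S → Y S'
S → S g becomes S' → g S'
S → S c ; becomes S' → c ; S'
Add S' → ε

Productions for other non-terminals are unchanged:
  Y → ) c
  Y → ; c

Resulting grammar:
S → Y S'
S' → g S'
S' → c ; S'
S' → ε
Y → ) c
Y → ; c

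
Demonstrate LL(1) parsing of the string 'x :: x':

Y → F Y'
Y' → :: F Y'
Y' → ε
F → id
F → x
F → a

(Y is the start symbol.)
Stack is shown with the top on the left.

Stack      Input     Action
---------------------------
Y $        x :: x $  output Y → F Y'
F Y' $     x :: x $  output F → x
x Y' $     x :: x $  match 'x'
Y' $       :: x $    output Y' → :: F Y'
:: F Y' $  :: x $    match '::'
F Y' $     x $       output F → x
x Y' $     x $       match 'x'
Y' $       $         output Y' → ε
$          $         accept

The string is accepted.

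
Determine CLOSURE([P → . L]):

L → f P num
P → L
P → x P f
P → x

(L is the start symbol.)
{ [L → . f P num], [P → . L] }

To compute CLOSURE, for each item [A → α.Bβ] where B is a non-terminal, add [B → .γ] for all productions B → γ; repeat for the newly added items until nothing changes.

Start with: [P → . L]
  [P → . L] has the dot before L: add [L → . f P num]
No further items can be added.

CLOSURE = { [L → . f P num], [P → . L] }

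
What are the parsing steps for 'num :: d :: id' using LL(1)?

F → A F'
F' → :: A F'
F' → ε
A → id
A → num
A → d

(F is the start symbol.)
Stack is shown with the top on the left.

Stack      Input             Action
-----------------------------------
F $        num :: d :: id $  output F → A F'
A F' $     num :: d :: id $  output A → num
num F' $   num :: d :: id $  match 'num'
F' $       :: d :: id $      output F' → :: A F'
:: A F' $  :: d :: id $      match '::'
A F' $     d :: id $         output A → d
d F' $     d :: id $         match 'd'
F' $       :: id $           output F' → :: A F'
:: A F' $  :: id $           match '::'
A F' $     id $              output A → id
id F' $    id $              match 'id'
F' $       $                 output F' → ε
$          $                 accept

The string is accepted.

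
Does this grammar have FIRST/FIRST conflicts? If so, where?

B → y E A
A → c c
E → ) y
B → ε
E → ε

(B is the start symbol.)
A FIRST/FIRST conflict occurs when two productions N → α and N → β for the same non-terminal have FIRST(α) ∩ FIRST(β) ≠ ∅ (with ε ∈ FIRST of a nullable right-hand side, so two nullable alternatives also conflict).

Productions for B:
  B → y E A: FIRST = { 'y' }
  B → ε: FIRST = { ε }
Productions for E:
  E → ) y: FIRST = { ')' }
  E → ε: FIRST = { ε }
A has only one production, so no FIRST/FIRST conflict is possible there.

All alternatives of each non-terminal have pairwise disjoint FIRST sets.

Answer: No FIRST/FIRST conflicts.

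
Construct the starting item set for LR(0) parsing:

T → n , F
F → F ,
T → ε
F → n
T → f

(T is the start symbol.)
{ [T → . f], [T → . n , F], [T → .], [T' → . T] }

First, augment the grammar with T' → T
I₀ = CLOSURE({ [T' → . T] }):
  [T' → . T] has the dot before T: add [T → . n , F], [T → .], [T → . f]
No further items can be added.

I₀ = { [T → . f], [T → . n , F], [T → .], [T' → . T] }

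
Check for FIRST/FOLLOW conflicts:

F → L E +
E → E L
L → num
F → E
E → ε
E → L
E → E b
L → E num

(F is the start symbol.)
Yes. E → E L with FOLLOW(E) on { 'b', 'num' }; E → L with FOLLOW(E) on { 'b', 'num' }; E → E b with FOLLOW(E) on { 'b', 'num' }

Nullable non-terminals: E, F.
FIRST sets used below: FIRST(E) = { 'b', 'num', ε }, FIRST(L) = { 'b', 'num' }

E: nullable alternative(s) E → ε; FOLLOW(E) = { $, '+', 'b', 'num' }
  E → E L: FIRST \ {ε} = { 'b', 'num' } — overlaps FOLLOW(E) on { 'b', 'num' }: CONFLICT
  E → ε: FIRST \ {ε} = { } — this is the only nullable alternative, skip
  E → L: FIRST \ {ε} = { 'b', 'num' } — overlaps FOLLOW(E) on { 'b', 'num' }: CONFLICT
  E → E b: FIRST \ {ε} = { 'b', 'num' } — overlaps FOLLOW(E) on { 'b', 'num' }: CONFLICT

F: nullable alternative(s) F → E; FOLLOW(F) = { $ }
  F → L E +: FIRST \ {ε} = { 'b', 'num' } — disjoint from FOLLOW(F)
  F → E: FIRST \ {ε} = { 'b', 'num' } — this is the only nullable alternative, skip

L has no nullable alternative, so no FIRST/FOLLOW check is needed there.

So the grammar has 3 FIRST/FOLLOW conflicts (marked CONFLICT above).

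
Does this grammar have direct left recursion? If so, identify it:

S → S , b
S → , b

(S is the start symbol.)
S → S , b: LEFT RECURSIVE (starts with S)
S → , b: starts with ','

The grammar has direct left recursion on: S.

Answer: Yes, S is left-recursive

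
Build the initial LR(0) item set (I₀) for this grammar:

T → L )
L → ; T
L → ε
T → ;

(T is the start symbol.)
{ [L → . ; T], [L → .], [T → . ;], [T → . L )], [T' → . T] }

First, augment the grammar with T' → T
I₀ = CLOSURE({ [T' → . T] }):
  [T' → . T] has the dot before T: add [T → . L )], [T → . ;]
  [T → . L )] has the dot before L: add [L → . ; T], [L → .]
No further items can be added.

I₀ = { [L → . ; T], [L → .], [T → . ;], [T → . L )], [T' → . T] }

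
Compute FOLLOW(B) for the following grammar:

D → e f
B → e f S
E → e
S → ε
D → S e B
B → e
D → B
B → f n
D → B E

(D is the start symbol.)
{ $, 'e' }

To compute FOLLOW(B), find every occurrence of B on a right-hand side N → α B β: add FIRST(β) \ {ε}, and if β is empty or nullable also add FOLLOW(N). Iterate to a fixed point.

In D → S e B: B is at the end, add FOLLOW(D)
In D → B: B is at the end, add FOLLOW(D)
In D → B E: B is followed by E, add FIRST(E) \ {ε} = { 'e' }

The FOLLOW sets referred to above (computed the same way, to a fixed point):
  FOLLOW(D) = { $ }

Taking the union: FOLLOW(B) = { $, 'e' }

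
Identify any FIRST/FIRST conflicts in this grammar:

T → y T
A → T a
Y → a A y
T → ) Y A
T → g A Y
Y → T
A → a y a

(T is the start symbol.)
FIRST sets of the non-terminals at (or reachable through a nullable prefix from) the front of some alternative:
  FIRST(T) = { ')', 'g', 'y' }

Productions for T:
  T → y T: FIRST = { 'y' }
  T → ) Y A: FIRST = { ')' }
  T → g A Y: FIRST = { 'g' }
Productions for A:
  A → T a: FIRST = { ')', 'g', 'y' }
  A → a y a: FIRST = { 'a' }
Productions for Y:
  Y → a A y: FIRST = { 'a' }
  Y → T: FIRST = { ')', 'g', 'y' }

All alternatives of each non-terminal have pairwise disjoint FIRST sets.

Answer: No FIRST/FIRST conflicts.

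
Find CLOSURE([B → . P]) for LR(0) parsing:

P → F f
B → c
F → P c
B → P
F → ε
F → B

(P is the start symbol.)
Start with: [B → . P]
  [B → . P] has the dot before P: add [P → . F f]
  [P → . F f] has the dot before F: add [F → . P c], [F → .], [F → . B]
  [F → . B] has the dot before B: add [B → . c]
No further items can be added.

CLOSURE = { [B → . P], [B → . c], [F → . B], [F → . P c], [F → .], [P → . F f] }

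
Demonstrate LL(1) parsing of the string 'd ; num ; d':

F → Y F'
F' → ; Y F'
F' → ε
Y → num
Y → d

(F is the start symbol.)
LL(1) parsing maintains a stack (initially the start symbol over $) and the input. At each step: if the stack top is a terminal, match it against the current input token; if it is a non-terminal N, replace it with the RHS of M[N, lookahead] (the unique production whose predict set contains the lookahead).

Stack is shown with the top on the left.

Stack     Input          Action
-------------------------------
F $       d ; num ; d $  output F → Y F'
Y F' $    d ; num ; d $  output Y → d
d F' $    d ; num ; d $  match 'd'
F' $      ; num ; d $    output F' → ; Y F'
; Y F' $  ; num ; d $    match ';'
Y F' $    num ; d $      output Y → num
num F' $  num ; d $      match 'num'
F' $      ; d $          output F' → ; Y F'
; Y F' $  ; d $          match ';'
Y F' $    d $            output Y → d
d F' $    d $            match 'd'
F' $      $              output F' → ε
$         $              accept

The string is accepted.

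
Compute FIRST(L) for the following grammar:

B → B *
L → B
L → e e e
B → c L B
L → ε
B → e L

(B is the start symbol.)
{ 'c', 'e', ε }

FIRST sets of the other non-terminals involved (by the same procedure, iterated to a fixed point):
  FIRST(B) = { 'c', 'e' }

From L → B:
  - B is a non-terminal: add FIRST(B) \ {ε} = { 'c', 'e' }
    B is not nullable, so stop
From L → e e e:
  - e is a terminal: add 'e' and stop
From L → ε:
  - ε-production, so ε ∈ FIRST(L)

Collecting: FIRST(L) = { 'c', 'e', ε }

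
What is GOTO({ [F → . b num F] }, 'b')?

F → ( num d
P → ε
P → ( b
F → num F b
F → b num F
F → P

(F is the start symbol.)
GOTO(I, 'b') = CLOSURE({ [A → αX.β] : [A → α.Xβ] ∈ I, X = 'b' })

Items with dot before 'b', with the dot advanced:
  [F → . b num F] → [F → b . num F]
Closure adds nothing (no advanced item has the dot before a non-terminal).

GOTO = { [F → b . num F] }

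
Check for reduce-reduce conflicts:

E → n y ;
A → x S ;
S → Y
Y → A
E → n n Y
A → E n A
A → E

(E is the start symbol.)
Augment with E' → E and build the canonical LR(0) collection (I0 = CLOSURE({[E' → . E]}), then GOTO on every symbol after a dot until no new states appear). It has 15 states:
  I0: { [E → . n n Y], [E → . n y ;], [E' → . E] }  — shift
  I1: { [E' → E .] }  — accept
  I2: { [E → n . n Y], [E → n . y ;] }  — shift
  I3: { [A → . E n A], [A → . E], [A → . x S ;], [E → . n n Y], [E → . n y ;], [E → n n . Y], [Y → . A] }  — shift
  I4: { [E → n y . ;] }  — shift
  I5: { [E → n y ; .] }  — reduce
  I6: { [Y → A .] }  — reduce
  I7: { [A → E . n A], [A → E .] }  — shift, reduce
  I8: { [E → n n Y .] }  — reduce
  I9: { [A → . E n A], [A → . E], [A → . x S ;], [A → x . S ;], [E → . n n Y], [E → . n y ;], [S → . Y], [Y → . A] }  — shift
  I10: { [A → x S . ;] }  — shift
  I11: { [S → Y .] }  — reduce
  I12: { [A → x S ; .] }  — reduce
  I13: { [A → . E n A], [A → . E], [A → . x S ;], [A → E n . A], [E → . n n Y], [E → . n y ;] }  — shift
  I14: { [A → E n A .] }  — reduce

No state contains more than one complete item.

Answer: No reduce-reduce conflicts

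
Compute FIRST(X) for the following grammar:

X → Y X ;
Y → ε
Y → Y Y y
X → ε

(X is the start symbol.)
{ ';', 'y', ε }

To compute FIRST(X), examine every production with X on the left-hand side, reading each right-hand side left to right until a non-nullable symbol is reached.

FIRST sets of the other non-terminals involved (by the same procedure, iterated to a fixed point):
  FIRST(Y) = { 'y', ε }

From X → Y X ;:
  - Y is a non-terminal: add FIRST(Y) \ {ε} = { 'y' }
    Y is nullable, so continue to the next symbol
  - X is the symbol being defined: contributes nothing new
    X is nullable, so continue to the next symbol
  - ';' is a terminal: add ';' and stop
From X → ε:
  - ε-production, so ε ∈ FIRST(X)

Collecting: FIRST(X) = { ';', 'y', ε }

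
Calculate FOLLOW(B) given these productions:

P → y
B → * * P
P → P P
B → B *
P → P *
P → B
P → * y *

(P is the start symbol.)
To compute FOLLOW(B), find every occurrence of B on a right-hand side N → α B β: add FIRST(β) \ {ε}, and if β is empty or nullable also add FOLLOW(N). Iterate to a fixed point.

In B → B *: B is followed by '*', add FIRST('*') \ {ε} = { '*' }
In P → B: B is at the end, add FOLLOW(P)

The FOLLOW sets referred to above (computed the same way, to a fixed point):
  FOLLOW(P) = { $, '*', 'y' }

Taking the union: FOLLOW(B) = { $, '*', 'y' }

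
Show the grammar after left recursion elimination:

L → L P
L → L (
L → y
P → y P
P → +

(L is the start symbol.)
L is directly left-recursive. The standard transformation for
  A → A α₁ | ... | A α_m | β₁ | ... | β_n
is
  A  → β₁ A' | ... | β_n A'
  A' → α₁ A' | ... | α_m A' | ε

L → y becomes L → y L'
L → L P becomes L' → P L'
L → L ( becomes L' → ( L'
Add L' → ε

Productions for other non-terminals are unchanged:
  P → y P
  P → +

Resulting grammar:
L → y L'
L' → P L'
L' → ( L'
L' → ε
P → y P
P → +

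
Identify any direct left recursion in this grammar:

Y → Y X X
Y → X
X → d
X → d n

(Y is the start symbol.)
Yes, Y is left-recursive

Direct left recursion occurs when N → N α for some non-terminal N (the right-hand side begins with the left-hand side itself).

Y → Y X X: LEFT RECURSIVE (starts with Y)
Y → X: starts with X
X → d: starts with d
X → d n: starts with d

The grammar has direct left recursion on: Y.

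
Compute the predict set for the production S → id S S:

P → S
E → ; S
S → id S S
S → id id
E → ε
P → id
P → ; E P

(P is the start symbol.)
PREDICT(S → id S S) = (FIRST(RHS) \ {ε}) ∪ (FOLLOW(S) if ε ∈ FIRST(RHS), i.e. RHS ⇒* ε)
FIRST(id S S) = { 'id' }
ε ∉ FIRST(id S S), so FOLLOW(S) is not added.
PREDICT(S → id S S) = { 'id' }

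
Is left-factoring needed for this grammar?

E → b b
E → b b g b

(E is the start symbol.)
Yes, E has productions with common prefix 'b b'

Left-factoring is needed when two productions for the same non-terminal
share a common prefix on the right-hand side.

Productions for E:
  E → b b
  E → b b g b

Found common prefix 'b b' in productions for E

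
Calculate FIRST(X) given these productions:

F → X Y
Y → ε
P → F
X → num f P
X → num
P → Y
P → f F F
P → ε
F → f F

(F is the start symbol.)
{ 'num' }

From X → num f P:
  - num is a terminal: add 'num' and stop
From X → num:
  - num is a terminal: add 'num' and stop

Collecting: FIRST(X) = { 'num' }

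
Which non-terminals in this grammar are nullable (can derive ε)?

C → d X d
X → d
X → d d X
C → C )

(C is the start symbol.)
There are no ε-productions, so no non-terminal can derive ε.
No non-terminals are nullable.

Answer: None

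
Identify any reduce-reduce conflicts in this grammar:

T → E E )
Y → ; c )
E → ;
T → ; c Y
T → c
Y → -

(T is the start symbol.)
A reduce-reduce conflict occurs when an LR(0) state has two complete items [A → α .] and [B → β .] — both call for a reduction, and with no lookahead the parser cannot choose between them.

Augment with T' → T and build the canonical LR(0) collection (I0 = CLOSURE({[T' → . T]}), then GOTO on every symbol after a dot until no new states appear). It has 14 states:
  I0: { [E → . ;], [T → . ; c Y], [T → . E E )], [T → . c], [T' → . T] }  — shift
  I1: { [E → ; .], [T → ; . c Y] }  — shift, reduce
  I2: { [E → . ;], [T → E . E )] }  — shift
  I3: { [T' → T .] }  — accept
  I4: { [T → c .] }  — reduce
  I5: { [E → ; .] }  — reduce
  I6: { [T → E E . )] }  — shift
  I7: { [T → E E ) .] }  — reduce
  I8: { [T → ; c . Y], [Y → . -], [Y → . ; c )] }  — shift
  I9: { [Y → - .] }  — reduce
  I10: { [Y → ; . c )] }  — shift
  I11: { [T → ; c Y .] }  — reduce
  I12: { [Y → ; c . )] }  — shift
  I13: { [Y → ; c ) .] }  — reduce

No state contains more than one complete item.

Answer: No reduce-reduce conflicts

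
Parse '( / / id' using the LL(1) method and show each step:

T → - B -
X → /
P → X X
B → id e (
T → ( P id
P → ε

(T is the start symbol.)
LL(1) parsing maintains a stack (initially the start symbol over $) and the input. At each step: if the stack top is a terminal, match it against the current input token; if it is a non-terminal N, replace it with the RHS of M[N, lookahead] (the unique production whose predict set contains the lookahead).

Stack is shown with the top on the left.

Stack     Input       Action
----------------------------
T $       ( / / id $  output T → ( P id
( P id $  ( / / id $  match '('
P id $    / / id $    output P → X X
X X id $  / / id $    output X → /
/ X id $  / / id $    match '/'
X id $    / id $      output X → /
/ id $    / id $      match '/'
id $      id $        match 'id'
$         $           accept

The string is accepted.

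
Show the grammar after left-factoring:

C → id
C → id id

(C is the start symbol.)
C → id C'
C' → ε
C' → id

Left-factoring transforms A → αβ₁ | αβ₂ into A → αA' and A' → β₁ | β₂
(α is the longest common prefix among the alternatives). Repeat until
no nonterminal has two alternatives with a common prefix.

Round 1: C has alternatives sharing prefix 'id'. Introduce C': C → id C'
  Add: C' → ε
  Add: C' → id

No remaining common prefixes — done.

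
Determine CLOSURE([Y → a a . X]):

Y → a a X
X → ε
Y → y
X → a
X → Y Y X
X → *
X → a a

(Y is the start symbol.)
{ [X → . *], [X → . Y Y X], [X → . a a], [X → . a], [X → .], [Y → . a a X], [Y → . y], [Y → a a . X] }

Start with: [Y → a a . X]
  [Y → a a . X] has the dot before X: add [X → .], [X → . a], [X → . Y Y X], [X → . *], [X → . a a]
  [X → . Y Y X] has the dot before Y: add [Y → . a a X], [Y → . y]
No further items can be added.

CLOSURE = { [X → . *], [X → . Y Y X], [X → . a a], [X → . a], [X → .], [Y → . a a X], [Y → . y], [Y → a a . X] }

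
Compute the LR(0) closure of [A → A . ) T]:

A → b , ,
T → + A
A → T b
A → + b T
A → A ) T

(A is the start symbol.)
{ [A → A . ) T] }

Start with: [A → A . ) T]
The dot precedes the terminal ')', so nothing is added.

CLOSURE = { [A → A . ) T] }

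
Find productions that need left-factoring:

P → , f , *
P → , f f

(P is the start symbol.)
Yes, P has productions with common prefix ', f'

Left-factoring is needed when two productions for the same non-terminal
share a common prefix on the right-hand side.

Productions for P:
  P → , f , *
  P → , f f

Found common prefix ', f' in productions for P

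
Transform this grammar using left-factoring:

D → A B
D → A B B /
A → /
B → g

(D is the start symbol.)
D → A B D'
D' → ε
D' → B /
A → /
B → g

Left-factoring transforms A → αβ₁ | αβ₂ into A → αA' and A' → β₁ | β₂
(α is the longest common prefix among the alternatives). Repeat until
no nonterminal has two alternatives with a common prefix.

Round 1: D has alternatives sharing prefix 'A B'. Introduce D': D → A B D'
  Add: D' → ε
  Add: D' → B /

No remaining common prefixes — done.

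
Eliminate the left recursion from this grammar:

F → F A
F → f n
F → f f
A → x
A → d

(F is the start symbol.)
F is directly left-recursive. The standard transformation for
  A → A α₁ | ... | A α_m | β₁ | ... | β_n
is
  A  → β₁ A' | ... | β_n A'
  A' → α₁ A' | ... | α_m A' | ε

F → f n becomes F → f n F'
F → f f becomes F → f f F'
F → F A becomes F' → A F'
Add F' → ε

Productions for other non-terminals are unchanged:
  A → x
  A → d

Resulting grammar:
F → f n F'
F → f f F'
F' → A F'
F' → ε
A → x
A → d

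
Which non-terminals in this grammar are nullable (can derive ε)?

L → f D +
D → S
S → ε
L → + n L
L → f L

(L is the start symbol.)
{ 'D', 'S' }

A non-terminal is nullable if it can derive ε (the empty string): either it has an ε-production, or it has a production whose right-hand side consists entirely of nullable non-terminals.

ε-productions: S → ε
So S is immediately nullable.
D → S: every symbol on the right is nullable, so D is nullable too.
No further non-terminal can be added: every production for the remaining non-terminals contains a terminal or a non-nullable non-terminal.
Nullable = { 'D', 'S' }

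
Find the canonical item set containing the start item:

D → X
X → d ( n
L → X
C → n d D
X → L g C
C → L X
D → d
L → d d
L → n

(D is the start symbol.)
First, augment the grammar with D' → D
I₀ = CLOSURE({ [D' → . D] }):
  [D' → . D] has the dot before D: add [D → . X], [D → . d]
  [D → . X] has the dot before X: add [X → . d ( n], [X → . L g C]
  [X → . L g C] has the dot before L: add [L → . X], [L → . d d], [L → . n]
No further items can be added.

I₀ = { [D → . X], [D → . d], [D' → . D], [L → . X], [L → . d d], [L → . n], [X → . L g C], [X → . d ( n] }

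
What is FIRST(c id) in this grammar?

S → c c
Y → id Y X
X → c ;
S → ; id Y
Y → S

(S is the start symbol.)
To compute FIRST(c id), process the symbols left to right:
Symbol c is a terminal. Add 'c' and stop.
FIRST(c id) = { 'c' }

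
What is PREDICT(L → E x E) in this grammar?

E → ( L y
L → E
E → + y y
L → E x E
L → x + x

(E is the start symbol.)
{ '(', '+' }

PREDICT(L → E x E) = (FIRST(RHS) \ {ε}) ∪ (FOLLOW(L) if ε ∈ FIRST(RHS), i.e. RHS ⇒* ε)
FIRST(E) = { '(', '+' }
FIRST(E x E) = { '(', '+' }
ε ∉ FIRST(E x E), so FOLLOW(L) is not added.
PREDICT(L → E x E) = { '(', '+' }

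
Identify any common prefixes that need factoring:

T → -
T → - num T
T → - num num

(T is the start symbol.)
Yes, T has productions with common prefix '-'

Left-factoring is needed when two productions for the same non-terminal
share a common prefix on the right-hand side.

Productions for T:
  T → -
  T → - num T
  T → - num num

Found common prefix '-' in productions for T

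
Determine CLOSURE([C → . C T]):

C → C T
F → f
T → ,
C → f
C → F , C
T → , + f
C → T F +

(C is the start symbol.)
To compute CLOSURE, for each item [A → α.Bβ] where B is a non-terminal, add [B → .γ] for all productions B → γ; repeat for the newly added items until nothing changes.

Start with: [C → . C T]
  [C → . C T] has the dot before C: add [C → . f], [C → . F , C], [C → . T F +]
  [C → . F , C] has the dot before F: add [F → . f]
  [C → . T F +] has the dot before T: add [T → . ,], [T → . , + f]
No further items can be added.

CLOSURE = { [C → . C T], [C → . F , C], [C → . T F +], [C → . f], [F → . f], [T → . , + f], [T → . ,] }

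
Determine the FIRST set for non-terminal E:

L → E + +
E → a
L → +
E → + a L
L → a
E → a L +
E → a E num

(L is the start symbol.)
{ '+', 'a' }

To compute FIRST(E), examine every production with E on the left-hand side, reading each right-hand side left to right until a non-nullable symbol is reached.

From E → a:
  - a is a terminal: add 'a' and stop
From E → + a L:
  - '+' is a terminal: add '+' and stop
From E → a L +:
  - a is a terminal: add 'a' and stop
From E → a E num:
  - a is a terminal: add 'a' and stop

Collecting: FIRST(E) = { '+', 'a' }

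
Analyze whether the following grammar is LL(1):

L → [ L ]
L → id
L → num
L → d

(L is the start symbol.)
Yes, the grammar is LL(1).

For L:
  PREDICT(L → '[' L ']') = { '[' }
  PREDICT(L → id) = { 'id' }
  PREDICT(L → num) = { 'num' }
  PREDICT(L → d) = { 'd' }

All predict sets are disjoint. The grammar IS LL(1).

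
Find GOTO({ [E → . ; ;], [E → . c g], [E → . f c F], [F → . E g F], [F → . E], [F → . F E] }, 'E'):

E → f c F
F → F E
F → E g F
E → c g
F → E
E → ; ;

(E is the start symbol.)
GOTO(I, 'E') = CLOSURE({ [A → αX.β] : [A → α.Xβ] ∈ I, X = 'E' })

Items with dot before 'E', with the dot advanced:
  [F → . E] → [F → E .]
  [F → . E g F] → [F → E . g F]
Closure adds nothing (no advanced item has the dot before a non-terminal).

GOTO = { [F → E . g F], [F → E .] }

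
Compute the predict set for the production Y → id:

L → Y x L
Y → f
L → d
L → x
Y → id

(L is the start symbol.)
PREDICT(Y → id) = (FIRST(RHS) \ {ε}) ∪ (FOLLOW(Y) if ε ∈ FIRST(RHS), i.e. RHS ⇒* ε)
FIRST(id) = { 'id' }
ε ∉ FIRST(id), so FOLLOW(Y) is not added.
PREDICT(Y → id) = { 'id' }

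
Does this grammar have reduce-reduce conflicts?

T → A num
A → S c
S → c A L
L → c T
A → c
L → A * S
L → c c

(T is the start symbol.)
A reduce-reduce conflict occurs when an LR(0) state has two complete items [A → α .] and [B → β .] — both call for a reduction, and with no lookahead the parser cannot choose between them.

Augment with T' → T and build the canonical LR(0) collection (I0 = CLOSURE({[T' → . T]}), then GOTO on every symbol after a dot until no new states appear). It has 17 states:
  I0: { [A → . S c], [A → . c], [S → . c A L], [T → . A num], [T' → . T] }  — shift
  I1: { [T → A . num] }  — shift
  I2: { [A → S . c] }  — shift
  I3: { [T' → T .] }  — accept
  I4: { [A → . S c], [A → . c], [A → c .], [S → . c A L], [S → c . A L] }  — shift, reduce
  I5: { [A → . S c], [A → . c], [L → . A * S], [L → . c T], [L → . c c], [S → . c A L], [S → c A . L] }  — shift
  I6: { [L → A . * S] }  — shift
  I7: { [S → c A L .] }  — reduce
  I8: { [A → . S c], [A → . c], [A → c .], [L → c . T], [L → c . c], [S → . c A L], [S → c . A L], [T → . A num] }  — shift, reduce
  I9: { [A → . S c], [A → . c], [L → . A * S], [L → . c T], [L → . c c], [S → . c A L], [S → c A . L], [T → A . num] }  — shift
  I10: { [L → c T .] }  — reduce
  I11: { [A → . S c], [A → . c], [A → c .], [L → c c .], [S → . c A L], [S → c . A L] }  — shift, 2 reduces
  I12: { [T → A num .] }  — reduce
  I13: { [L → A * . S], [S → . c A L] }  — shift
  I14: { [L → A * S .] }  — reduce
  I15: { [A → . S c], [A → . c], [S → . c A L], [S → c . A L] }  — shift
  I16: { [A → S c .] }  — reduce

I11 contains complete items [A → c .], [L → c c .] — reduce-reduce conflict.

Answer: Yes — I11: [A → c .] vs [L → c c .]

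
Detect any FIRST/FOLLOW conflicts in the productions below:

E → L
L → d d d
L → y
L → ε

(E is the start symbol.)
No FIRST/FOLLOW conflicts.

A FIRST/FOLLOW conflict occurs when a non-terminal N has a nullable alternative N → β (β ⇒* ε) and another alternative N → α with FIRST(α) ∩ FOLLOW(N) ≠ ∅: on such a lookahead the parser cannot decide between expanding α and letting N vanish via β.

Nullable non-terminals: E, L.
E has a nullable alternative but only one production, so nothing to check.

L: nullable alternative(s) L → ε; FOLLOW(L) = { $ }
  L → d d d: FIRST \ {ε} = { 'd' } — disjoint from FOLLOW(L)
  L → y: FIRST \ {ε} = { 'y' } — disjoint from FOLLOW(L)
  L → ε: FIRST \ {ε} = { } — this is the only nullable alternative, skip

No FIRST/FOLLOW conflicts found.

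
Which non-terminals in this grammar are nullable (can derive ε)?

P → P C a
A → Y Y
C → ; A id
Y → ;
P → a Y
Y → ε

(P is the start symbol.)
ε-productions: Y → ε
So Y is immediately nullable.
A → Y Y: every symbol on the right is nullable, so A is nullable too.
No further non-terminal can be added: every production for the remaining non-terminals contains a terminal or a non-nullable non-terminal.
Nullable = { 'A', 'Y' }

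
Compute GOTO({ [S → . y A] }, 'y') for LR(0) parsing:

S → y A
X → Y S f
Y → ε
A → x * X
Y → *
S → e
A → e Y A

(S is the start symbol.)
GOTO(I, 'y') = CLOSURE({ [A → αX.β] : [A → α.Xβ] ∈ I, X = 'y' })

Items with dot before 'y', with the dot advanced:
  [S → . y A] → [S → y . A]
Closure of the advanced items:
  [S → y . A] has the dot before A: add [A → . x * X], [A → . e Y A]

GOTO = { [A → . e Y A], [A → . x * X], [S → y . A] }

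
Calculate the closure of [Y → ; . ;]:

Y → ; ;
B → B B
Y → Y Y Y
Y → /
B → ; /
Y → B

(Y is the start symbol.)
{ [Y → ; . ;] }

To compute CLOSURE, for each item [A → α.Bβ] where B is a non-terminal, add [B → .γ] for all productions B → γ; repeat for the newly added items until nothing changes.

Start with: [Y → ; . ;]
The dot precedes the terminal ';', so nothing is added.

CLOSURE = { [Y → ; . ;] }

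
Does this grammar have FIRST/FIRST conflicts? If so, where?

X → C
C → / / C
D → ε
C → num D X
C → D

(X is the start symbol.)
A FIRST/FIRST conflict occurs when two productions N → α and N → β for the same non-terminal have FIRST(α) ∩ FIRST(β) ≠ ∅ (with ε ∈ FIRST of a nullable right-hand side, so two nullable alternatives also conflict).

FIRST sets of the non-terminals at (or reachable through a nullable prefix from) the front of some alternative:
  FIRST(D) = { ε }

Productions for C:
  C → / / C: FIRST = { '/' }
  C → num D X: FIRST = { 'num' }
  C → D: FIRST = { ε }
X, D have only one production, so no FIRST/FIRST conflict is possible there.

All alternatives of each non-terminal have pairwise disjoint FIRST sets.

Answer: No FIRST/FIRST conflicts.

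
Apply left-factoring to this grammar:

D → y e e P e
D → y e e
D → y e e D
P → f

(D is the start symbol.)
D → y e e D'
D' → P e
D' → ε
D' → D
P → f

Left-factoring transforms A → αβ₁ | αβ₂ into A → αA' and A' → β₁ | β₂
(α is the longest common prefix among the alternatives). Repeat until
no nonterminal has two alternatives with a common prefix.

Round 1: D has alternatives sharing prefix 'y e e'. Introduce D': D → y e e D'
  Add: D' → P e
  Add: D' → ε
  Add: D' → D

No remaining common prefixes — done.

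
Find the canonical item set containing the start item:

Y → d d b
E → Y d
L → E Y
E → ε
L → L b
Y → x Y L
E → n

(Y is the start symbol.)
{ [Y → . d d b], [Y → . x Y L], [Y' → . Y] }

First, augment the grammar with Y' → Y
I₀ = CLOSURE({ [Y' → . Y] }):
  [Y' → . Y] has the dot before Y: add [Y → . d d b], [Y → . x Y L]
No further items can be added.

I₀ = { [Y → . d d b], [Y → . x Y L], [Y' → . Y] }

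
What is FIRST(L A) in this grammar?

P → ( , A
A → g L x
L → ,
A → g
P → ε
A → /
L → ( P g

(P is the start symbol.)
{ '(', ',' }

FIRST sets of the non-terminals involved (from the grammar, by fixed-point iteration):
  FIRST(L) = { '(', ',' }

To compute FIRST(L A), process the symbols left to right:
Symbol L is a non-terminal. Add FIRST(L) \ {ε} = { '(', ',' }
L is not nullable (ε ∉ FIRST(L)), so stop here.
FIRST(L A) = { '(', ',' }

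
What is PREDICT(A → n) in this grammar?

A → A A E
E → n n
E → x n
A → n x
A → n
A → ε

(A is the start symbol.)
PREDICT(A → n) = (FIRST(RHS) \ {ε}) ∪ (FOLLOW(A) if ε ∈ FIRST(RHS), i.e. RHS ⇒* ε)
FIRST(n) = { 'n' }
ε ∉ FIRST(n), so FOLLOW(A) is not added.
PREDICT(A → n) = { 'n' }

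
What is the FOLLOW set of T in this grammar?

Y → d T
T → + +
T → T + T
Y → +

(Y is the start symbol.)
To compute FOLLOW(T), find every occurrence of T on a right-hand side N → α T β: add FIRST(β) \ {ε}, and if β is empty or nullable also add FOLLOW(N). Iterate to a fixed point.

In Y → d T: T is at the end, add FOLLOW(Y)
In T → T + T: T is followed by '+' T, add FIRST('+' T) \ {ε} = { '+' }
In T → T + T: T is at the end; this adds FOLLOW(T) to itself — nothing new

The FOLLOW sets referred to above (computed the same way, to a fixed point):
  FOLLOW(Y) = { $ }

Taking the union: FOLLOW(T) = { $, '+' }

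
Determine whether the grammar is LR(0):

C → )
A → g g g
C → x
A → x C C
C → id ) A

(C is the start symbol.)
A grammar is LR(0) if no state in the canonical LR(0) collection has:
  - both a shift item (dot before a terminal) and a complete item (shift-reduce conflict), or
  - two or more complete items (reduce-reduce conflict; the accept item [C' → C .] counts as a complete item here).

Augment with C' → C and build the canonical LR(0) collection (I0 = CLOSURE({[C' → . C]}), then GOTO on every symbol after a dot until no new states appear). It has 13 states:
  I0: { [C → . )], [C → . id ) A], [C → . x], [C' → . C] }  — shift
  I1: { [C → ) .] }  — reduce
  I2: { [C' → C .] }  — accept
  I3: { [C → id . ) A] }  — shift
  I4: { [C → x .] }  — reduce
  I5: { [A → . g g g], [A → . x C C], [C → id ) . A] }  — shift
  I6: { [C → id ) A .] }  — reduce
  I7: { [A → g . g g] }  — shift
  I8: { [A → x . C C], [C → . )], [C → . id ) A], [C → . x] }  — shift
  I9: { [A → x C . C], [C → . )], [C → . id ) A], [C → . x] }  — shift
  I10: { [A → x C C .] }  — reduce
  I11: { [A → g g . g] }  — shift
  I12: { [A → g g g .] }  — reduce

Every state is either a pure shift/goto state or contains exactly one complete item and nothing to shift — no conflicts. The grammar is LR(0).

Answer: Yes, the grammar is LR(0)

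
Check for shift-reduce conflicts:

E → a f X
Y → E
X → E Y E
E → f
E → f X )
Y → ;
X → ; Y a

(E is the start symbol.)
Yes — I3: [E → f .] vs [E → . a f X]

Augment with E' → E and build the canonical LR(0) collection (I0 = CLOSURE({[E' → . E]}), then GOTO on every symbol after a dot until no new states appear). It has 16 states:
  I0: { [E → . a f X], [E → . f X )], [E → . f], [E' → . E] }  — shift
  I1: { [E' → E .] }  — accept
  I2: { [E → a . f X] }  — shift
  I3: { [E → . a f X], [E → . f X )], [E → . f], [E → f . X )], [E → f .], [X → . ; Y a], [X → . E Y E] }  — shift, reduce
  I4: { [E → . a f X], [E → . f X )], [E → . f], [X → ; . Y a], [Y → . ;], [Y → . E] }  — shift
  I5: { [E → . a f X], [E → . f X )], [E → . f], [X → E . Y E], [Y → . ;], [Y → . E] }  — shift
  I6: { [E → f X . )] }  — shift
  I7: { [E → f X ) .] }  — reduce
  I8: { [Y → ; .] }  — reduce
  I9: { [Y → E .] }  — reduce
  I10: { [E → . a f X], [E → . f X )], [E → . f], [X → E Y . E] }  — shift
  I11: { [X → E Y E .] }  — reduce
  I12: { [X → ; Y . a] }  — shift
  I13: { [X → ; Y a .] }  — reduce
  I14: { [E → . a f X], [E → . f X )], [E → . f], [E → a f . X], [X → . ; Y a], [X → . E Y E] }  — shift
  I15: { [E → a f X .] }  — reduce

I3 contains reduce item [E → f .] and shift items [E → . a f X], [E → . f], [E → . f X )], [X → . ; Y a] — shift-reduce conflict.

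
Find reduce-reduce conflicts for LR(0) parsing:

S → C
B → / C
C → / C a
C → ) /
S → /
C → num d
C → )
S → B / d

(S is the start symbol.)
No reduce-reduce conflicts

Augment with S' → S and build the canonical LR(0) collection (I0 = CLOSURE({[S' → . S]}), then GOTO on every symbol after a dot until no new states appear). It has 15 states:
  I0: { [B → . / C], [C → . ) /], [C → . )], [C → . / C a], [C → . num d], [S → . /], [S → . B / d], [S → . C], [S' → . S] }  — shift
  I1: { [C → ) . /], [C → ) .] }  — shift, reduce
  I2: { [B → / . C], [C → . ) /], [C → . )], [C → . / C a], [C → . num d], [C → / . C a], [S → / .] }  — shift, reduce
  I3: { [S → B . / d] }  — shift
  I4: { [S → C .] }  — reduce
  I5: { [S' → S .] }  — accept
  I6: { [C → num . d] }  — shift
  I7: { [C → num d .] }  — reduce
  I8: { [S → B / . d] }  — shift
  I9: { [S → B / d .] }  — reduce
  I10: { [C → . ) /], [C → . )], [C → . / C a], [C → . num d], [C → / . C a] }  — shift
  I11: { [B → / C .], [C → / C . a] }  — shift, reduce
  I12: { [C → / C a .] }  — reduce
  I13: { [C → / C . a] }  — shift
  I14: { [C → ) / .] }  — reduce

No state contains more than one complete item.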